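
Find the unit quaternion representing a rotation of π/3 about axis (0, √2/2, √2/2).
0.866 + 0.3536j + 0.3536k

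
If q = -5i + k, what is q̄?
5i - k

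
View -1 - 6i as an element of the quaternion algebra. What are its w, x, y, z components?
-1 - 6i + 0j + 0k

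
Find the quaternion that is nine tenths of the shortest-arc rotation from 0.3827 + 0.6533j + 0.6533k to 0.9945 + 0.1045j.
0.9806 + 0.1787j + 0.0806k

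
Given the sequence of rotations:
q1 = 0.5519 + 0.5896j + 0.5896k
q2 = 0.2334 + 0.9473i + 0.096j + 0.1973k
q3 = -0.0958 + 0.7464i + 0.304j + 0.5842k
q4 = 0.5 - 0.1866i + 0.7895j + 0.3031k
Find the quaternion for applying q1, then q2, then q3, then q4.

q2 · q1 = -0.0441 + 0.4631i - 0.3679j + 0.805k
q3 · q2 · q1 = -0.6999 + 0.3824i - 0.3085j - 0.5183k
q4 · q3 · q2 · q1 = 0.1221 + 0.0061i - 0.6876j - 0.7156k
0.1221 + 0.0061i - 0.6876j - 0.7156k


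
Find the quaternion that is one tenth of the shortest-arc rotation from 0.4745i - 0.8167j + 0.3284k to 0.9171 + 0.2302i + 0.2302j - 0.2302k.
-0.131 + 0.4264i - 0.8234j + 0.3508k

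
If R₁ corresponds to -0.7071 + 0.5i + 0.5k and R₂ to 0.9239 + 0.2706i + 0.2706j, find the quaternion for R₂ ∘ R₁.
-0.7886 + 0.4059i - 0.3266j + 0.3266k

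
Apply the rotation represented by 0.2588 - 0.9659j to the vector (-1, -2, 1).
(0.366, -2, -1.366)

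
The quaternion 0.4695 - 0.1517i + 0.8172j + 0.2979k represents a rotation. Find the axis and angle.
axis = (-0.1718, 0.9256, 0.3374), θ = 124°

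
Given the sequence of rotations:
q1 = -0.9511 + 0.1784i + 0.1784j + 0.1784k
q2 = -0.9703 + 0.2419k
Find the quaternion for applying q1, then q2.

q2 · q1 = 0.8797 - 0.2163i - 0.1299j - 0.4032k
0.8797 - 0.2163i - 0.1299j - 0.4032k


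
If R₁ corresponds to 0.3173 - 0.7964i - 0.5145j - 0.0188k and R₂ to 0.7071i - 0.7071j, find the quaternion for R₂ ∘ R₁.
0.1993 + 0.2377i - 0.2111j - 0.9269k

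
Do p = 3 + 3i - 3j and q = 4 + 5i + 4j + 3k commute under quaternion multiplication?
No: pq = 9 + 18i - 9j + 36k ≠ 9 + 36i + 9j - 18k = qp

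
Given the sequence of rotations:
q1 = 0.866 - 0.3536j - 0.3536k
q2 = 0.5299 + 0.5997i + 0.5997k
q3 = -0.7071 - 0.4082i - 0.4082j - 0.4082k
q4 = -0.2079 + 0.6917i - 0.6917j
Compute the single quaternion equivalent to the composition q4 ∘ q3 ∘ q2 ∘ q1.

q2 · q1 = 0.6709 + 0.7314i + 0.0247j + 0.1199k
q3 · q2 · q1 = -0.1168 - 0.8299i - 0.5409j - 0.0702k
q4 · q3 · q2 · q1 = 0.2242 + 0.1403i + 0.2418j - 0.9336k
0.2242 + 0.1403i + 0.2418j - 0.9336k


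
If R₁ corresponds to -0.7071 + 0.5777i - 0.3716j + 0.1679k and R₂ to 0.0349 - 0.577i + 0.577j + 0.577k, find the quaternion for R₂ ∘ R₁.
0.4262 + 0.7394i + 0.0092j - 0.5211k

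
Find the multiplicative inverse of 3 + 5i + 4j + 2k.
0.0556 - 0.0926i - 0.0741j - 0.037k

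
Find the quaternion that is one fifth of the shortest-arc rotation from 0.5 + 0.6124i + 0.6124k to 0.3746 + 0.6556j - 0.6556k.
0.3497 + 0.5541i - 0.1797j + 0.7338k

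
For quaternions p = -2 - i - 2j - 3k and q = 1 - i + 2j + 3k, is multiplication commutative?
No: pq = 10 + i - 13k ≠ 10 + i - 12j - 5k = qp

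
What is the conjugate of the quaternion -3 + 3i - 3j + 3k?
-3 - 3i + 3j - 3k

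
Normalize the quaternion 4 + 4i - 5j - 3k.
0.4924 + 0.4924i - 0.6155j - 0.3693k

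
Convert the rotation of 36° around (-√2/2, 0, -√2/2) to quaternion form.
0.9511 - 0.2185i - 0.2185k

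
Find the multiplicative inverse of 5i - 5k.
-0.1i + 0.1k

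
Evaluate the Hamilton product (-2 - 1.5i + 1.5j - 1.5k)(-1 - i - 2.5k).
-3.25 - 0.25i - 3.75j + 8k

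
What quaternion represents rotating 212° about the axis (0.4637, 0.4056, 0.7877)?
-0.2756 + 0.4457i + 0.3899j + 0.7572k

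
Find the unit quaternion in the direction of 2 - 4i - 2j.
0.4082 - 0.8165i - 0.4082j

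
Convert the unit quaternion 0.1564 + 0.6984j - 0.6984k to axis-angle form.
axis = (0, √2/2, -√2/2), θ = 162°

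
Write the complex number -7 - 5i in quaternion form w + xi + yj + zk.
-7 - 5i + 0j + 0k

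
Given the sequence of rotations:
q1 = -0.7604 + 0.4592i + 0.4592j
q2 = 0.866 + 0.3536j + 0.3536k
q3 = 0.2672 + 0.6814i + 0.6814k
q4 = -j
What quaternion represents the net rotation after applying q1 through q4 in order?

q2 · q1 = -0.8209 + 0.2353i + 0.2912j - 0.4313k
q3 · q2 · q1 = -0.0858 - 0.6949i + 0.532j - 0.4762k
q4 · q3 · q2 · q1 = 0.532 + 0.4762i + 0.0858j - 0.6949k
0.532 + 0.4762i + 0.0858j - 0.6949k


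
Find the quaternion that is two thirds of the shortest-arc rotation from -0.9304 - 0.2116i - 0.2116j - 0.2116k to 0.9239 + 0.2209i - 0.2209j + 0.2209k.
-0.9461 - 0.2225i + 0.0773j - 0.2225k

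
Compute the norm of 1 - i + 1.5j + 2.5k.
3.24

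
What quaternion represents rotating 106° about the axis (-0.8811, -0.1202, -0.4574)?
0.6018 - 0.7037i - 0.096j - 0.3653k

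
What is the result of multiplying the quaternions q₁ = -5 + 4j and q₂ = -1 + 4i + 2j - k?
-3 - 24i - 14j - 11k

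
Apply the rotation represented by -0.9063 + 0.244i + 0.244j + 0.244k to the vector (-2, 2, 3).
(-1.371, 3.854, 0.516)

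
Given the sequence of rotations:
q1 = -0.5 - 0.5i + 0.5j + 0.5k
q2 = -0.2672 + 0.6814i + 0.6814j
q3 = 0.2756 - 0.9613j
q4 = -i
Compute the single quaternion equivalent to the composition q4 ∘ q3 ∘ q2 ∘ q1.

q2 · q1 = 0.1336 + 0.1336i - 0.815j + 0.5478k
q3 · q2 · q1 = -0.7466 - 0.4898i - 0.353j + 0.2794k
q4 · q3 · q2 · q1 = -0.4898 + 0.7466i + 0.2794j + 0.353k
-0.4898 + 0.7466i + 0.2794j + 0.353k


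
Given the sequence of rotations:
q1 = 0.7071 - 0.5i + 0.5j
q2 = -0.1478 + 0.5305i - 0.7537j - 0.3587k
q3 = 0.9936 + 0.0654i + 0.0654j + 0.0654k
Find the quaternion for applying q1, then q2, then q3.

q2 · q1 = 0.5376 + 0.6284i - 0.4275j - 0.3652k
q3 · q2 · q1 = 0.5449 + 0.6636i - 0.3246j - 0.3968k
0.5449 + 0.6636i - 0.3246j - 0.3968k


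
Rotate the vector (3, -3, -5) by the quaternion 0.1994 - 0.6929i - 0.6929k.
(-5.511, 0.551, 3.511)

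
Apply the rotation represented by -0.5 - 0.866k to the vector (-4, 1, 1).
(1.134, -3.964, 1)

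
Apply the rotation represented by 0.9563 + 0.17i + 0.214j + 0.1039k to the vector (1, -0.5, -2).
(0.061, 0.373, -2.26)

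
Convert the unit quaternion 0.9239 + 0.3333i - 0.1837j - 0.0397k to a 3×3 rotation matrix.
[[0.9294, -0.0491, -0.3659], [-0.1958, 0.7747, -0.6013], [0.313, 0.6305, 0.7103]]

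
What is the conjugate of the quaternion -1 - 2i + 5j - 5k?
-1 + 2i - 5j + 5k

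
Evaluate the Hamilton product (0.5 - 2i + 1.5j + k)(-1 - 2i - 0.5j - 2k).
-1.75 - 1.5i - 7.75j + 2k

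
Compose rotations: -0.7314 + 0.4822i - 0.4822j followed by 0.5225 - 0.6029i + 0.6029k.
-0.0914 + 0.9836i + 0.0388j - 0.1502k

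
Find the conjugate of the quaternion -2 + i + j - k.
-2 - i - j + k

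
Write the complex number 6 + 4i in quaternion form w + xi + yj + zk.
6 + 4i + 0j + 0k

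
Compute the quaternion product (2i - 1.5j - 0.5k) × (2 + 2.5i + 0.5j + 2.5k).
-3 + 0.5i - 9.25j + 3.75k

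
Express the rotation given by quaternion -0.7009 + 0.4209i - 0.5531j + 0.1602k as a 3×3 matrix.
[[0.3368, -0.241, 0.9102], [-0.6902, 0.5944, 0.4128], [-0.6405, -0.7672, 0.0338]]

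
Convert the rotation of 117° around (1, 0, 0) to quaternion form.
0.5225 + 0.8526i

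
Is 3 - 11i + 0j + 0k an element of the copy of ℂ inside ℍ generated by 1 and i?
Yes. The quaternion 3 - 11i has j- and k-coefficients y = z = 0, so it lies in the complex subalgebra spanned by 1 and i.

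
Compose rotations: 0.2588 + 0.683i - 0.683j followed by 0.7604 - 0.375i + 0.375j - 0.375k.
0.709 + 0.1662i - 0.6784j - 0.097k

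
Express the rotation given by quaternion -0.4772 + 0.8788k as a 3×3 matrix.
[[-0.5446, 0.8387, 0], [-0.8387, -0.5446, 0], [0, 0, 1]]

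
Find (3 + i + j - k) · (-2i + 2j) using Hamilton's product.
-4i + 8j + 4k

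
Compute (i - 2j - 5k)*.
-i + 2j + 5k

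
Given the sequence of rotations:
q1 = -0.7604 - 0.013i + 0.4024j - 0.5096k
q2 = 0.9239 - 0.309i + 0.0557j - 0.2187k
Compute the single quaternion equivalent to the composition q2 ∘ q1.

q2 · q1 = -0.8404 + 0.2826i + 0.1748j - 0.4281k
-0.8404 + 0.2826i + 0.1748j - 0.4281k


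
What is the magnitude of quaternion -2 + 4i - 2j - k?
5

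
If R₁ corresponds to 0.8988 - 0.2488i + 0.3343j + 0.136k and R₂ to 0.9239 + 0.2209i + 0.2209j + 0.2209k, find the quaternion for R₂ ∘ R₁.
0.7815 - 0.0751i + 0.4224j + 0.453k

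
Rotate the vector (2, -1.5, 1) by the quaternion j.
(-2, -1.5, -1)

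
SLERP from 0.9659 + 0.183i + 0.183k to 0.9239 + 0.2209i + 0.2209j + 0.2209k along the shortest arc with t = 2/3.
0.9436 + 0.2095i + 0.148j + 0.2095k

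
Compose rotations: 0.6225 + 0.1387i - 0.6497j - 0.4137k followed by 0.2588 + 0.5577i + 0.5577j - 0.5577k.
0.2154 - 0.21i + 0.3324j - 0.8939k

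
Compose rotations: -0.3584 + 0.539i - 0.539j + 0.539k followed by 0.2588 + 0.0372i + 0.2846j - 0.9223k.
0.5377 - 0.2176i - 0.7587j + 0.2966k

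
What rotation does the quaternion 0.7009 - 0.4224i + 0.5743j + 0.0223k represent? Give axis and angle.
axis = (-0.5922, 0.8052, 0.0313), θ = 91°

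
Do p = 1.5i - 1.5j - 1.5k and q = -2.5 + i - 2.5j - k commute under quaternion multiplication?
No: pq = -6.75 - 6i + 3.75j + 1.5k ≠ -6.75 - 1.5i + 3.75j + 6k = qp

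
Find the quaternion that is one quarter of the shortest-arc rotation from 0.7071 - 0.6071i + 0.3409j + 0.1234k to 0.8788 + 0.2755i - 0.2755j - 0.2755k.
0.8824 - 0.4256i + 0.2j + 0.0158k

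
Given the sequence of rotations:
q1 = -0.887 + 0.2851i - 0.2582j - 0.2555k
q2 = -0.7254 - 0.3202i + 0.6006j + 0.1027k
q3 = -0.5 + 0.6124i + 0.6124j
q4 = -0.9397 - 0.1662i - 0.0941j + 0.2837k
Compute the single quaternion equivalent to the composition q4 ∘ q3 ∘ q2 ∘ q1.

q2 · q1 = 0.916 - 0.0497i - 0.398j + 0.0057k
q3 · q2 · q1 = -0.1838 + 0.5893i + 0.7565j - 0.2161k
q4 · q3 · q2 · q1 = 0.4032 - 0.7175i - 0.5623j + 0.0806k
0.4032 - 0.7175i - 0.5623j + 0.0806k


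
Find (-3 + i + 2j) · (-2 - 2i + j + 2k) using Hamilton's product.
6 + 8i - 9j - k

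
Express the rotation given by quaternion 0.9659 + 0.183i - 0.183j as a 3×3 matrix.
[[0.933, -0.067, -0.3535], [-0.067, 0.933, -0.3535], [0.3535, 0.3535, 0.866]]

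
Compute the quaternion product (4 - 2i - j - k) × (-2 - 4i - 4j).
-20 - 16i - 10j + 6k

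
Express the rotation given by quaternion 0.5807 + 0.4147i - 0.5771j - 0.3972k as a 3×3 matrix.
[[0.0184, -0.0173, -0.9997], [-0.94, 0.3405, -0.0232], [0.3408, 0.9401, -0.01]]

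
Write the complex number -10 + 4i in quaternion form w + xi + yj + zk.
-10 + 4i + 0j + 0k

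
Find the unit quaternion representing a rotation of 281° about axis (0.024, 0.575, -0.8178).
-0.7716 + 0.0153i + 0.3657j - 0.5202k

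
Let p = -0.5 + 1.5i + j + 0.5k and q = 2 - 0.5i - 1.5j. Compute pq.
1.25 + 4i + 2.5j - 0.75k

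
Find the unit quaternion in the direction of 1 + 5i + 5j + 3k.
0.1291 + 0.6455i + 0.6455j + 0.3873k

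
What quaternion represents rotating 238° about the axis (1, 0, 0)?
-0.4848 + 0.8746i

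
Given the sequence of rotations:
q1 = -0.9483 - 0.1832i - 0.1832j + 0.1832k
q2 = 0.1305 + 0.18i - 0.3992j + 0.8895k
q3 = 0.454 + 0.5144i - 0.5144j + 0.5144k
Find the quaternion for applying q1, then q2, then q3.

q2 · q1 = -0.3269 - 0.1048i + 0.1587j - 0.9257k
q3 · q2 · q1 = 0.4633 + 0.1788i + 0.6625j - 0.5607k
0.4633 + 0.1788i + 0.6625j - 0.5607k


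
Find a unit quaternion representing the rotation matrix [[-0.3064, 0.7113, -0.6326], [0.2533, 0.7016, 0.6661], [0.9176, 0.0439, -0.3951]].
0.5 - 0.3111i - 0.7751j - 0.229k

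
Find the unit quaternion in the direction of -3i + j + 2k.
-0.8018i + 0.2673j + 0.5345k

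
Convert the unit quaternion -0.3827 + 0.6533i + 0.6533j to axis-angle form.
axis = (√2/2, √2/2, 0), θ = 5π/4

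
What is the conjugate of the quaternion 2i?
-2i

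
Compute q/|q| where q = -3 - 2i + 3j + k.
-0.6255 - 0.417i + 0.6255j + 0.2085k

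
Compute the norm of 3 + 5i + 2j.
√38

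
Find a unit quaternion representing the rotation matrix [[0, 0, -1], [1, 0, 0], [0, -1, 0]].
0.5 - 0.5i - 0.5j + 0.5k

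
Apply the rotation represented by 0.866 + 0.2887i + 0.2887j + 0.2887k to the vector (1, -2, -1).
(0.667, -0.333, -2.333)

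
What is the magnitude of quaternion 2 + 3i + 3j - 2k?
√26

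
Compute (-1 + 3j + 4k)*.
-1 - 3j - 4k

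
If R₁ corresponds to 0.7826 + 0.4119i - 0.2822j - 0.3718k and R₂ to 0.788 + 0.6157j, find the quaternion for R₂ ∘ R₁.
0.7904 + 0.0957i + 0.2595j - 0.5466k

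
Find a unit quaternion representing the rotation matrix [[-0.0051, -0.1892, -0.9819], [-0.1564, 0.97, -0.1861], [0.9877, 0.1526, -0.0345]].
0.6947 + 0.1219i - 0.7088j + 0.0118k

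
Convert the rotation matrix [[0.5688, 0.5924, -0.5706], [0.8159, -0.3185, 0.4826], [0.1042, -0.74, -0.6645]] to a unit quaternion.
-0.3827 + 0.7987i + 0.4408j - 0.146k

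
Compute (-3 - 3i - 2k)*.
-3 + 3i + 2k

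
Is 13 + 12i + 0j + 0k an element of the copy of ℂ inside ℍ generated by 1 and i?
Yes. The quaternion 13 + 12i has j- and k-coefficients y = z = 0, so it lies in the complex subalgebra spanned by 1 and i.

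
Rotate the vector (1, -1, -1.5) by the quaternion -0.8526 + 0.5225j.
(1.79, -1, 0.21)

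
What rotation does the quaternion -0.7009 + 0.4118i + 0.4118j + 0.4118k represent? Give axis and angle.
axis = (√3/3, √3/3, √3/3), θ = 269°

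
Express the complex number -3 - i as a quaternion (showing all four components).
-3 - i + 0j + 0k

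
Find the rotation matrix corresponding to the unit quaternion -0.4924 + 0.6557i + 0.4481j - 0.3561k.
[[0.3448, 0.237, -0.9083], [0.9383, -0.1135, 0.3266], [-0.0257, -0.9649, -0.2615]]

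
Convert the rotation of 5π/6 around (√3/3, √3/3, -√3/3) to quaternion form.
0.2588 + 0.5577i + 0.5577j - 0.5577k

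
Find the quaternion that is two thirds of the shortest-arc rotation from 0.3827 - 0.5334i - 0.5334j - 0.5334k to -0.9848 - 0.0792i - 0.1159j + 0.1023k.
0.9278 - 0.1647i - 0.1362j - 0.3058k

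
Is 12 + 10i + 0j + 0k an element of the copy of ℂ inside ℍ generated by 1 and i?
Yes. The quaternion 12 + 10i has j- and k-coefficients y = z = 0, so it lies in the complex subalgebra spanned by 1 and i.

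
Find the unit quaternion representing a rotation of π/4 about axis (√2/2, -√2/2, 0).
0.9239 + 0.2706i - 0.2706j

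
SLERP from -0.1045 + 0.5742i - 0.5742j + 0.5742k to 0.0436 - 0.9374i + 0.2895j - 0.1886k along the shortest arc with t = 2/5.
-0.0837 + 0.7545i - 0.4811j + 0.4385k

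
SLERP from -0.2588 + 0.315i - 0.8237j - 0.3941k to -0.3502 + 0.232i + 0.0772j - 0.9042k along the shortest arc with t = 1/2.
-0.3568 + 0.3205i - 0.4374j - 0.7607k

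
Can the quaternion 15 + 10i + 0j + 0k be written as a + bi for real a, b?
Yes. The quaternion 15 + 10i has j- and k-coefficients y = z = 0, so it lies in the complex subalgebra spanned by 1 and i.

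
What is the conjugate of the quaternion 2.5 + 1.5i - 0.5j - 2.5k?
2.5 - 1.5i + 0.5j + 2.5k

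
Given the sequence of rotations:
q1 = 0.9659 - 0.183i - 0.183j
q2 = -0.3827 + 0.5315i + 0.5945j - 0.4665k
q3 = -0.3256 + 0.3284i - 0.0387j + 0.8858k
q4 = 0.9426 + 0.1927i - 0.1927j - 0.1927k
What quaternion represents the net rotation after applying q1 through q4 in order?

q2 · q1 = -0.1636 + 0.498i + 0.7296j - 0.4391k
q3 · q2 · q1 = 0.3069 - 0.8452i + 0.3541j + 0.2569k
q4 · q3 · q2 · q1 = 0.5699 - 0.7188i + 0.388j + 0.0884k
0.5699 - 0.7188i + 0.388j + 0.0884k


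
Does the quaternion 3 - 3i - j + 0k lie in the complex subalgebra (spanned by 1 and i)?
No. The quaternion 3 - 3i - j has j-coefficient y = -1 and k-coefficient z = 0, not both zero, so it does not lie in the complex subalgebra spanned by 1 and i.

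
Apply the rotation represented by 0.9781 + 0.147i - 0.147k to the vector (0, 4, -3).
(1.28, 4.517, -1.72)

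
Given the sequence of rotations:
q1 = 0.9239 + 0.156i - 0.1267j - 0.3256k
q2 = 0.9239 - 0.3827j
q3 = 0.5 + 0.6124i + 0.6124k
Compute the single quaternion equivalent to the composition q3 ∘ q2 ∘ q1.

q2 · q1 = 0.8051 + 0.2687i - 0.4706j - 0.2411k
q3 · q2 · q1 = 0.3856 + 0.9156i + 0.0769j + 0.0843k
0.3856 + 0.9156i + 0.0769j + 0.0843k


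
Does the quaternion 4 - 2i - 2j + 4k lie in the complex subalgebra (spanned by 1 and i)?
No. The quaternion 4 - 2i - 2j + 4k has j-coefficient y = -2 and k-coefficient z = 4, not both zero, so it does not lie in the complex subalgebra spanned by 1 and i.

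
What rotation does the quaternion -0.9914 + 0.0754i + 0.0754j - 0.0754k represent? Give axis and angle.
axis = (√3/3, √3/3, -√3/3), θ = 345°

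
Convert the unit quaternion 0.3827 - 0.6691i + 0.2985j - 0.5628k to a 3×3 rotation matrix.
[[0.1883, 0.0313, 0.9816], [-0.8302, -0.5289, 0.1761], [0.5247, -0.8481, -0.0736]]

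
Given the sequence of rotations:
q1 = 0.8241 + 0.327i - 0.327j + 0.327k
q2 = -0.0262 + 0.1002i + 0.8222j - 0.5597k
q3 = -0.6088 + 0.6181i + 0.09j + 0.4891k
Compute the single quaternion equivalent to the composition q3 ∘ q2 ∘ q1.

q2 · q1 = 0.3975 + 0.1598i + 0.4704j - 0.7714k
q3 · q2 · q1 = -0.0058 - 0.1511i + 0.3044j + 0.9404k
-0.0058 - 0.1511i + 0.3044j + 0.9404k


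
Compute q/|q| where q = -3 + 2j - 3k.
-0.6396 + 0.4264j - 0.6396k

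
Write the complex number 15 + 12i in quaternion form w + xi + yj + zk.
15 + 12i + 0j + 0k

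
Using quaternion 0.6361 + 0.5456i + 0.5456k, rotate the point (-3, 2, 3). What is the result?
(-0.816, -4.546, 0.816)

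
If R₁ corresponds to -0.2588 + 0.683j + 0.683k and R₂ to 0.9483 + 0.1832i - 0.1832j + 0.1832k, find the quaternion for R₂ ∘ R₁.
-0.2454 - 0.2977i + 0.57j + 0.7254k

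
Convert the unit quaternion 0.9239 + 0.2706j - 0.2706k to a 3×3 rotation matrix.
[[0.7071, 0.5, 0.5], [-0.5, 0.8536, -0.1464], [-0.5, -0.1464, 0.8536]]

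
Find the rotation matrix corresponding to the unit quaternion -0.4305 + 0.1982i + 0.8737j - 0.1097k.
[[-0.5508, 0.2519, -0.7957], [0.4408, 0.8974, -0.021], [0.7088, -0.3623, -0.6053]]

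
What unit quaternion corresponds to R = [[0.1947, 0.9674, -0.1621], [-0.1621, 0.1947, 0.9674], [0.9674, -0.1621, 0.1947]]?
0.6293 - 0.4487i - 0.4487j - 0.4487k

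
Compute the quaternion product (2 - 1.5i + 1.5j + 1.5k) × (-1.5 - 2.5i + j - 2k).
-5.25 - 7.25i - 7j - 4k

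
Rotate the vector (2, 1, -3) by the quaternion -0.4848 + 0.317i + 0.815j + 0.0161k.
(2.214, 0.8, 2.908)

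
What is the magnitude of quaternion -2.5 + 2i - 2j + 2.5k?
4.528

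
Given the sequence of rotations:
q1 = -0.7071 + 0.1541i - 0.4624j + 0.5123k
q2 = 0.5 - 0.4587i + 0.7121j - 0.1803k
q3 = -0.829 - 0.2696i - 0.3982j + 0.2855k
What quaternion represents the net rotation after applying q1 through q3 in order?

q2 · q1 = 0.1388 + 0.6828i - 0.5275j + 0.486k
q3 · q2 · q1 = -0.2798 - 0.6464i + 0.708j + 0.0508k
-0.2798 - 0.6464i + 0.708j + 0.0508k


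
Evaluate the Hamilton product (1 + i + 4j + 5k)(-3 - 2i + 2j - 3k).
6 - 27i - 17j - 8k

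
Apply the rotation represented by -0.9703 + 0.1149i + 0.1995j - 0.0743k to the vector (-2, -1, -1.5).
(-1.114, -1.633, -1.829)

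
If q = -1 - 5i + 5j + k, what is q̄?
-1 + 5i - 5j - k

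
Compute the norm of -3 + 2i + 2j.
√17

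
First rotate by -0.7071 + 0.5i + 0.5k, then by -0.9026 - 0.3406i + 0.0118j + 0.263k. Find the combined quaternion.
0.677 - 0.2046i + 0.2935j - 0.6432k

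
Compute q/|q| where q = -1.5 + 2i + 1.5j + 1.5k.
-0.4575 + 0.61i + 0.4575j + 0.4575k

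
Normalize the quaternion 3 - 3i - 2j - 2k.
0.5883 - 0.5883i - 0.3922j - 0.3922k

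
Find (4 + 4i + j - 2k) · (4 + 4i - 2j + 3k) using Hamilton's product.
8 + 31i - 24j - 8k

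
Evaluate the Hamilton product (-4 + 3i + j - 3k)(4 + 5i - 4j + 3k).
-18 - 17i - 4j - 41k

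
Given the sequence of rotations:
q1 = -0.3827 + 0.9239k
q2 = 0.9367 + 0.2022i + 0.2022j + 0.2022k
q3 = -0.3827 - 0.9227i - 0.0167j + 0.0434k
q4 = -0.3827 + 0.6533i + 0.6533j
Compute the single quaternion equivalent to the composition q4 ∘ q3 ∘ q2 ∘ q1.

q2 · q1 = -0.5453 + 0.1094i - 0.2642j + 0.788k
q3 · q2 · q1 = 0.271 + 0.4596i + 0.8421j - 0.0796k
q4 · q3 · q2 · q1 = -0.9541 - 0.0508i - 0.0932j + 0.2804k
-0.9541 - 0.0508i - 0.0932j + 0.2804k


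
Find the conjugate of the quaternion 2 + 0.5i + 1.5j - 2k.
2 - 0.5i - 1.5j + 2k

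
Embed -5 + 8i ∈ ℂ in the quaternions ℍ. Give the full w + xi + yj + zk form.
-5 + 8i + 0j + 0k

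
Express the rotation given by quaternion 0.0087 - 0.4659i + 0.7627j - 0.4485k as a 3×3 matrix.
[[-0.5657, -0.7029, 0.4312], [-0.7185, 0.1636, -0.676], [0.4046, -0.6922, -0.5975]]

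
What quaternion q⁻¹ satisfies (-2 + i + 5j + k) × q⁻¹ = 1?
-0.0645 - 0.0323i - 0.1613j - 0.0323k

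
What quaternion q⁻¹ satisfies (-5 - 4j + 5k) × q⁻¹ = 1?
-0.0758 + 0.0606j - 0.0758k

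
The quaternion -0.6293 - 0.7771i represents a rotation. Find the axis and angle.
axis = (-1, 0, 0), θ = 258°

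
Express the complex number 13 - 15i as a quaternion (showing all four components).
13 - 15i + 0j + 0k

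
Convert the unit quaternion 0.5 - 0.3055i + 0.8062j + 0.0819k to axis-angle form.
axis = (-0.3528, 0.9309, 0.0946), θ = 2π/3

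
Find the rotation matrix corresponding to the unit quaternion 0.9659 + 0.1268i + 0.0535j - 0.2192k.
[[0.8982, 0.437, 0.0478], [-0.4099, 0.8717, -0.2684], [-0.1589, 0.2215, 0.9621]]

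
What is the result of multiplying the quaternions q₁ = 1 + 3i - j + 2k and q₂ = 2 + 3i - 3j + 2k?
-14 + 13i - 5j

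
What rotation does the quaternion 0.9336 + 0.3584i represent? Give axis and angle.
axis = (1, 0, 0), θ = 42°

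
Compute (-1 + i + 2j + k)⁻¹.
-0.1429 - 0.1429i - 0.2857j - 0.1429k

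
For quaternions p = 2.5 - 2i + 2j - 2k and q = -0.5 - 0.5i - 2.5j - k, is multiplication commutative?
No: pq = 0.75 - 7.25i - 8.25j + 4.5k ≠ 0.75 + 6.75i - 6.25j - 7.5k = qp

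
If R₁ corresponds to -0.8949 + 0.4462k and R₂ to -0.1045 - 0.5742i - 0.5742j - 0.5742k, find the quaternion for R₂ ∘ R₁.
0.3497 + 0.2576i + 0.7701j + 0.4672k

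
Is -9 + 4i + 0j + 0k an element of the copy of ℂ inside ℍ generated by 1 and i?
Yes. The quaternion -9 + 4i has j- and k-coefficients y = z = 0, so it lies in the complex subalgebra spanned by 1 and i.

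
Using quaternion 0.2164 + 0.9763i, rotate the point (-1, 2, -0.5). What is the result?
(-1, -1.601, 1.298)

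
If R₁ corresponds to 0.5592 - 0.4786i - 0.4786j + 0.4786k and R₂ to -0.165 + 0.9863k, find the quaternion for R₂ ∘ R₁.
-0.5643 + 0.551i - 0.3931j + 0.4726k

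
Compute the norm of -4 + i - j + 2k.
√22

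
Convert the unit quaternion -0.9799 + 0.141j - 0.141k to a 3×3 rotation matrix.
[[0.9205, -0.2763, -0.2763], [0.2763, 0.9602, -0.0398], [0.2763, -0.0398, 0.9602]]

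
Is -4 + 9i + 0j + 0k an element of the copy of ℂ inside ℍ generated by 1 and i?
Yes. The quaternion -4 + 9i has j- and k-coefficients y = z = 0, so it lies in the complex subalgebra spanned by 1 and i.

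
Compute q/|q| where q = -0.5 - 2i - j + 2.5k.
-0.1474 - 0.5898i - 0.2949j + 0.7372k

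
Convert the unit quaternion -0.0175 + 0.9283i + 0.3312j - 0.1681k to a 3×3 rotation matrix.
[[0.7241, 0.609, -0.3237], [0.6208, -0.78, -0.0789], [-0.3005, -0.1438, -0.9429]]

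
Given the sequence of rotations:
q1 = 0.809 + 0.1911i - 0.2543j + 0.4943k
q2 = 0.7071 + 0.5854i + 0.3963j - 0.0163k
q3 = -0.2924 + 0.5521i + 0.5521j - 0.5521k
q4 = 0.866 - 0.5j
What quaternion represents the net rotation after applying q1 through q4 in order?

q2 · q1 = 0.569 + 0.8005i - 0.1517j + 0.1117k
q3 · q2 · q1 = -0.4629 + 0.058i - 0.1451j - 0.8725k
q4 · q3 · q2 · q1 = -0.4734 + 0.4865i + 0.1058j - 0.7266k
-0.4734 + 0.4865i + 0.1058j - 0.7266k


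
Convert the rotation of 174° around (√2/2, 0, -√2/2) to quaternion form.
0.0523 + 0.7061i - 0.7061k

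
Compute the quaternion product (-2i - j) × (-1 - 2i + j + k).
-3 + i + 3j - 4k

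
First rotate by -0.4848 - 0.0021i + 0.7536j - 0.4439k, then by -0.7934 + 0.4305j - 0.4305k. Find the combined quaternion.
-0.1309 + 0.135i - 0.8057j + 0.5618k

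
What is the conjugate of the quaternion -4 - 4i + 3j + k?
-4 + 4i - 3j - k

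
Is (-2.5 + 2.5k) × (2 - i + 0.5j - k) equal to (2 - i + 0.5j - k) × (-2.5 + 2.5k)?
No: pq = -2.5 + 1.25i - 3.75j + 7.5k ≠ -2.5 + 3.75i + 1.25j + 7.5k = qp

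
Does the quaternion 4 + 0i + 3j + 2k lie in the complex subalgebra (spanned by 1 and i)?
No. The quaternion 4 + 3j + 2k has j-coefficient y = 3 and k-coefficient z = 2, not both zero, so it does not lie in the complex subalgebra spanned by 1 and i.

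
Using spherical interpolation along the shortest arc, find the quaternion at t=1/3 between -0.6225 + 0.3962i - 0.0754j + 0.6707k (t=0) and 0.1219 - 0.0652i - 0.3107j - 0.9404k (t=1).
-0.4846 + 0.3039i + 0.0604j + 0.818k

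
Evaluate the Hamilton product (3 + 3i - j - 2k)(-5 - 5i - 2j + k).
-35i + 6j + 2k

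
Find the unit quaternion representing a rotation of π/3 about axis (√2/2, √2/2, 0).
0.866 + 0.3536i + 0.3536j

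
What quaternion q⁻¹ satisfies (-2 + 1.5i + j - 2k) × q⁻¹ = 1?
-0.1778 - 0.1333i - 0.0889j + 0.1778k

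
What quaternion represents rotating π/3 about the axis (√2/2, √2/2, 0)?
0.866 + 0.3536i + 0.3536j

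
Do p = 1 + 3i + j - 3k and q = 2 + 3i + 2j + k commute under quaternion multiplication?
No: pq = -6 + 16i - 8j - 2k ≠ -6 + 2i + 16j - 8k = qp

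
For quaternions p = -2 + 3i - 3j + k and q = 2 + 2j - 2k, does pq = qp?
No: pq = 4 + 10i - 4j + 12k ≠ 4 + 2i - 16j = qp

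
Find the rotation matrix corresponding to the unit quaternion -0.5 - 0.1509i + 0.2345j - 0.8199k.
[[-0.4545, -0.8907, 0.0129], [0.7491, -0.39, -0.5354], [0.4819, -0.2336, 0.8445]]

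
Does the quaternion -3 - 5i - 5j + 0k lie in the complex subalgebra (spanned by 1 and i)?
No. The quaternion -3 - 5i - 5j has j-coefficient y = -5 and k-coefficient z = 0, not both zero, so it does not lie in the complex subalgebra spanned by 1 and i.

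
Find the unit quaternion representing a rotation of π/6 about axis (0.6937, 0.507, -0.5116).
0.9659 + 0.1795i + 0.1312j - 0.1324k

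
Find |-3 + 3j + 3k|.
√27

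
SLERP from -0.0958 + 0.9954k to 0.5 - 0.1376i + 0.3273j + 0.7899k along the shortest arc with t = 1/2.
0.2168 - 0.0738i + 0.1755j + 0.9575k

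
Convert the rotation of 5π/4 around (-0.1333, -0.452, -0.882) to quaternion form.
-0.3827 - 0.1232i - 0.4176j - 0.8149k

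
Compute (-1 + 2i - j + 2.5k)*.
-1 - 2i + j - 2.5k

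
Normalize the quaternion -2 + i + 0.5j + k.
-0.8 + 0.4i + 0.2j + 0.4k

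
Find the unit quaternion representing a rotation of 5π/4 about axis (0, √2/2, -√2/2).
-0.3827 + 0.6533j - 0.6533k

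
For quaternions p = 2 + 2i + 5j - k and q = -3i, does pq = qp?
No: pq = 6 - 6i + 3j + 15k ≠ 6 - 6i - 3j - 15k = qp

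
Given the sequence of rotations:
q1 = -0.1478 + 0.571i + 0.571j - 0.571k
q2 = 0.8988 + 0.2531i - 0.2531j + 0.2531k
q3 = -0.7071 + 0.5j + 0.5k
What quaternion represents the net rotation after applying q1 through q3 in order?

q2 · q1 = 0.0117 + 0.4758i + 0.8397j - 0.2616k
q3 · q2 · q1 = -0.2973 - 0.8871i - 0.35j - 0.0471k
-0.2973 - 0.8871i - 0.35j - 0.0471k


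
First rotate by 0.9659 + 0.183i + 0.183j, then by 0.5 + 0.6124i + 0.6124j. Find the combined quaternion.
0.2588 + 0.683i + 0.683j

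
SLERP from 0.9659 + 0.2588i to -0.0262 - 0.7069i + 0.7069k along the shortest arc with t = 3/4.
0.3524 + 0.7044i - 0.6161k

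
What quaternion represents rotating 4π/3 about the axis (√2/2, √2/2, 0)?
-0.5 + 0.6124i + 0.6124j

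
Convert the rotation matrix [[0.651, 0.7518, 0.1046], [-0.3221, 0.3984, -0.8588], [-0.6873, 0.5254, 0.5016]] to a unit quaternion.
0.7986 + 0.4333i + 0.2479j - 0.3362k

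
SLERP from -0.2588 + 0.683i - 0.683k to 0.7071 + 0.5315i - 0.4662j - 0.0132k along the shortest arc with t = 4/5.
0.5714 + 0.6731i - 0.4241j - 0.2016k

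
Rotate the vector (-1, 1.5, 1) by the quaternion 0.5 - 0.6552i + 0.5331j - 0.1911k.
(-0.336, 1.444, -1.433)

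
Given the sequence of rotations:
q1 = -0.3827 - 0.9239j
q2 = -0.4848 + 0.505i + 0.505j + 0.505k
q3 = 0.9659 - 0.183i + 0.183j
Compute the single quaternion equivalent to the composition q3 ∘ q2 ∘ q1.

q2 · q1 = 0.6521 + 0.2733i + 0.2546j - 0.6598k
q3 · q2 · q1 = 0.6333 + 0.0239i + 0.2445j - 0.7339k
0.6333 + 0.0239i + 0.2445j - 0.7339k


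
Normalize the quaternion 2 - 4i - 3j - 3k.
0.3244 - 0.6489i - 0.4867j - 0.4867k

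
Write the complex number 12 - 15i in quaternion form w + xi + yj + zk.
12 - 15i + 0j + 0k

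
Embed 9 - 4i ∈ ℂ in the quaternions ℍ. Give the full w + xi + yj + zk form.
9 - 4i + 0j + 0k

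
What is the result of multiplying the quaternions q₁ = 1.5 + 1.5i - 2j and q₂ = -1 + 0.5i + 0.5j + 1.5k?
-1.25 - 3.75i + 0.5j + 4k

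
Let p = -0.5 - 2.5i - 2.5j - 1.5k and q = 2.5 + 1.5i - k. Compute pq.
1 - 4.5i - 11j + 0.5k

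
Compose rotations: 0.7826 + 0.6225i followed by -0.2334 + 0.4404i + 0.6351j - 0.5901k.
-0.4568 + 0.1994i + 0.1297j - 0.8572k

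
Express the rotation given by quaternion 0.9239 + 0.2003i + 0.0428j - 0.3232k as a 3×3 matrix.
[[0.7874, 0.6144, -0.0504], [-0.5801, 0.7108, -0.3978], [-0.2086, 0.3424, 0.9161]]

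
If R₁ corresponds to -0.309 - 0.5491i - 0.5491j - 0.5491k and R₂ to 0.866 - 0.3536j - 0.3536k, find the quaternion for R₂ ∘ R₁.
-0.6559 - 0.4755i - 0.1721j - 0.5604k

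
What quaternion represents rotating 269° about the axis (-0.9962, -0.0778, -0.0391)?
-0.7009 - 0.7105i - 0.0555j - 0.0279k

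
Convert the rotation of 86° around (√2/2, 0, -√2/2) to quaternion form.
0.7314 + 0.4822i - 0.4822k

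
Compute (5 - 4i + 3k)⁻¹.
0.1 + 0.08i - 0.06k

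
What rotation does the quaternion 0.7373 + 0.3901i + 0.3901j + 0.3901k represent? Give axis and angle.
axis = (√3/3, √3/3, √3/3), θ = 85°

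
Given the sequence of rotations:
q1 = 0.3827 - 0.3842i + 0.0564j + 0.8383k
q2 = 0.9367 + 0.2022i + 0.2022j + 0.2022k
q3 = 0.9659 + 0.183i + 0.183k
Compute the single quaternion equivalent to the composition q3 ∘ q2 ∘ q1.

q2 · q1 = 0.2553 - 0.1244i - 0.117j + 0.9517k
q3 · q2 · q1 = 0.0952 - 0.052i - 0.3099j + 0.9446k
0.0952 - 0.052i - 0.3099j + 0.9446k


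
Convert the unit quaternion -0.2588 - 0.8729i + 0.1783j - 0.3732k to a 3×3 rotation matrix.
[[0.6579, -0.5044, 0.5592], [-0.1181, -0.8025, -0.5849], [0.7438, 0.3187, -0.5875]]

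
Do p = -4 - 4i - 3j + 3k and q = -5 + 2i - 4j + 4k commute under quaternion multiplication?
No: pq = 4 + 12i + 53j - 9k ≠ 4 + 12i + 9j - 53k = qp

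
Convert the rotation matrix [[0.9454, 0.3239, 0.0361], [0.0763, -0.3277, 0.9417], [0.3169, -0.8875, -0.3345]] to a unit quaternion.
0.5664 - 0.8074i - 0.1239j - 0.1093k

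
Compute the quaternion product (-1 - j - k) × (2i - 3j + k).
-2 - 6i + j + k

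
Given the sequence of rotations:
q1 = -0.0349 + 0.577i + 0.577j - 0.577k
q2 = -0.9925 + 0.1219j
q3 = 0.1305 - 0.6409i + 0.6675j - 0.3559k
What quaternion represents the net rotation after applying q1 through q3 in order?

q2 · q1 = -0.0357 - 0.643i - 0.5769j + 0.5023k
q3 · q2 · q1 = 0.1471 + 0.0689i + 0.4517j + 0.8772k
0.1471 + 0.0689i + 0.4517j + 0.8772k


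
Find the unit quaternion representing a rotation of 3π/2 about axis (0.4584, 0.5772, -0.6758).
-0.7071 + 0.3241i + 0.4081j - 0.4779k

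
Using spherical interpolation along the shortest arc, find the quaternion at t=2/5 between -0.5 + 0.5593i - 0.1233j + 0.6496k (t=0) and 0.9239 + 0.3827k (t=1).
-0.86 + 0.416i - 0.0917j + 0.281k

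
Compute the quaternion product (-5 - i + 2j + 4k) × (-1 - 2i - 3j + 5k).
-11 + 33i + 10j - 22k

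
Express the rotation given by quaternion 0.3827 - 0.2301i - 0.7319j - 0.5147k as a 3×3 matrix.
[[-0.6012, 0.7308, -0.3233], [-0.0571, 0.3643, 0.9295], [0.7971, 0.5773, -0.1772]]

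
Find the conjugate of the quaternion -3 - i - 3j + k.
-3 + i + 3j - k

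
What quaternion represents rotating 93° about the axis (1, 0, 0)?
0.6884 + 0.7254i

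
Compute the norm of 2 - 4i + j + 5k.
√46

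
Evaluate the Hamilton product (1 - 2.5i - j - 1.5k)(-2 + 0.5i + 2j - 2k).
-1.75 + 10.5i - 1.75j - 3.5k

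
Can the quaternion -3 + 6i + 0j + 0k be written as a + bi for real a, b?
Yes. The quaternion -3 + 6i has j- and k-coefficients y = z = 0, so it lies in the complex subalgebra spanned by 1 and i.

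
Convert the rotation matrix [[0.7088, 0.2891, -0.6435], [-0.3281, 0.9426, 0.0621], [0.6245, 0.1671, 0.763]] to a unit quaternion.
0.9239 + 0.0284i - 0.3431j - 0.167k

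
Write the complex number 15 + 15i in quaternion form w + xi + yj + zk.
15 + 15i + 0j + 0k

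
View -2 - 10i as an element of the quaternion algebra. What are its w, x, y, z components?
-2 - 10i + 0j + 0k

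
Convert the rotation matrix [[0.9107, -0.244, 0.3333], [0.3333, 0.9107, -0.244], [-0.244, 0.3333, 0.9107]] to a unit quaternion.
0.9659 + 0.1494i + 0.1494j + 0.1494k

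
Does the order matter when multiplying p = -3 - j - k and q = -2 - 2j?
Yes: pq = 4 - 2i + 8j + 2k ≠ 4 + 2i + 8j + 2k = qp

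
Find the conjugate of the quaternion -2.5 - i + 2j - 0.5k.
-2.5 + i - 2j + 0.5k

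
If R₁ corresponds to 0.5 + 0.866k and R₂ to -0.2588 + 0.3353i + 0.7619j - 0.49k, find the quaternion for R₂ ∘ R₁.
0.2949 + 0.8275i + 0.0906j - 0.4691k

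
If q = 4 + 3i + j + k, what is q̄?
4 - 3i - j - k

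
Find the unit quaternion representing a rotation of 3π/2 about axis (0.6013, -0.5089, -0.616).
-0.7071 + 0.4252i - 0.3598j - 0.4356k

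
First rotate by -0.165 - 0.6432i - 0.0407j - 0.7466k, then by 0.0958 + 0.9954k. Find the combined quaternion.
0.7274 - 0.0211i - 0.6441j - 0.2358k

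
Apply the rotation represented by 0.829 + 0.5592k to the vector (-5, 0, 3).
(-1.873, -4.636, 3)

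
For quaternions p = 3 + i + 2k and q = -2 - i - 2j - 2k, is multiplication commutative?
No: pq = -1 - i - 6j - 12k ≠ -1 - 9i - 6j - 8k = qp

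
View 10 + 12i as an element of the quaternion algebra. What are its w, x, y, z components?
10 + 12i + 0j + 0k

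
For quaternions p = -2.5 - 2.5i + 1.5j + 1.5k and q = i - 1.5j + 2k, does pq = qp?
No: pq = 1.75 + 2.75i + 10.25j - 2.75k ≠ 1.75 - 7.75i - 2.75j - 7.25k = qp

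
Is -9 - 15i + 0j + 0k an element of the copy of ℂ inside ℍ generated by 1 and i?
Yes. The quaternion -9 - 15i has j- and k-coefficients y = z = 0, so it lies in the complex subalgebra spanned by 1 and i.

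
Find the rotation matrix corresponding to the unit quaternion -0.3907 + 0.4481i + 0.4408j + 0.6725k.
[[-0.2931, 0.9205, 0.2583], [-0.1304, -0.3061, 0.943], [0.9471, 0.2427, 0.2098]]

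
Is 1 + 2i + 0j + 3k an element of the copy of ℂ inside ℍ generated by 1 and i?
No. The quaternion 1 + 2i + 3k has j-coefficient y = 0 and k-coefficient z = 3, not both zero, so it does not lie in the complex subalgebra spanned by 1 and i.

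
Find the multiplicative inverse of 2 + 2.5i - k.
0.1778 - 0.2222i + 0.0889k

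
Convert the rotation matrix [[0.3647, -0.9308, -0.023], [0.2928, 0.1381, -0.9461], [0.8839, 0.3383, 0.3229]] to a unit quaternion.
0.6756 + 0.4753i - 0.3356j + 0.4528k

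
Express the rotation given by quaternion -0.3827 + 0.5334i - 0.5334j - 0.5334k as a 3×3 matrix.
[[-0.1381, -0.9773, -0.1608], [-0.1608, -0.1381, 0.9773], [-0.9773, 0.1608, -0.1381]]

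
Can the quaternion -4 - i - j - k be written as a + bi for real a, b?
No. The quaternion -4 - i - j - k has j-coefficient y = -1 and k-coefficient z = -1, not both zero, so it does not lie in the complex subalgebra spanned by 1 and i.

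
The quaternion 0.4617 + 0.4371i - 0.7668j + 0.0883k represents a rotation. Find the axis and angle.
axis = (0.4928, -0.8645, 0.0995), θ = 125°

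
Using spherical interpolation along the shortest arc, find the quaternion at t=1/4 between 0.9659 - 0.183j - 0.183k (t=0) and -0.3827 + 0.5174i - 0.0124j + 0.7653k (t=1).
0.9015 - 0.1542i - 0.1455j - 0.3772k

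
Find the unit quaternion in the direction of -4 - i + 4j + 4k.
-0.5714 - 0.1429i + 0.5714j + 0.5714k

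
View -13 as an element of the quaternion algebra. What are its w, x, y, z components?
-13 + 0i + 0j + 0k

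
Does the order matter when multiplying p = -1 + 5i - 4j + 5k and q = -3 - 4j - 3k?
Yes: pq = 2 + 17i + 31j - 32k ≠ 2 - 47i + j + 8k = qp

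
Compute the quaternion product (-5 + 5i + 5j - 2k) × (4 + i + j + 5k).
-20 + 42i - 12j - 33k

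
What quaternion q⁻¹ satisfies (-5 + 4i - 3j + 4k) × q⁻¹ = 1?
-0.0758 - 0.0606i + 0.0455j - 0.0606k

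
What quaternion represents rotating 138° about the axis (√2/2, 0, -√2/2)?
0.3584 + 0.6601i - 0.6601k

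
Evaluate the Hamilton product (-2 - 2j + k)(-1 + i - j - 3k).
3 + 5i + 5j + 7k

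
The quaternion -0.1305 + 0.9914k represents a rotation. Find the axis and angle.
axis = (0, 0, 1), θ = 195°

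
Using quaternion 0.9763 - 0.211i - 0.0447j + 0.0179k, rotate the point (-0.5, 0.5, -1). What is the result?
(-0.411, 0.018, -1.154)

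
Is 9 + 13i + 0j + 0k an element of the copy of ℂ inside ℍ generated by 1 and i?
Yes. The quaternion 9 + 13i has j- and k-coefficients y = z = 0, so it lies in the complex subalgebra spanned by 1 and i.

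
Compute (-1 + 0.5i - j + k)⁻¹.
-0.3077 - 0.1538i + 0.3077j - 0.3077k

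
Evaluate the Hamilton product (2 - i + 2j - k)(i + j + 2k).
1 + 7i + 3j + k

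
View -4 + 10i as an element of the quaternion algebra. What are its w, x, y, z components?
-4 + 10i + 0j + 0k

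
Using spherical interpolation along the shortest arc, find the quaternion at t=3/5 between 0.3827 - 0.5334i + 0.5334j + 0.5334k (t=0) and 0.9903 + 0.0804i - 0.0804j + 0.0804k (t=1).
0.8982 - 0.2098i + 0.2098j + 0.3245k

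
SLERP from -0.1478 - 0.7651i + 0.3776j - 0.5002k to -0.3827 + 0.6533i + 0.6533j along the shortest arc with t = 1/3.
0.053 - 0.913i + 0.0109j - 0.4044k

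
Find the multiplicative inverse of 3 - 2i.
0.2308 + 0.1538i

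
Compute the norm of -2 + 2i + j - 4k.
5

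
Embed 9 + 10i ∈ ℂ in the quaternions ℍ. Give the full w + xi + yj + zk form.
9 + 10i + 0j + 0k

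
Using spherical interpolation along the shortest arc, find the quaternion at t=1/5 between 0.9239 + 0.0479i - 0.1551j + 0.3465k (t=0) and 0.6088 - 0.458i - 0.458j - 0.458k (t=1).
0.9482 - 0.0708i - 0.2463j + 0.1875k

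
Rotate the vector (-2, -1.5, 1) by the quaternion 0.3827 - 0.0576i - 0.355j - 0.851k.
(0.189, 2.552, -0.838)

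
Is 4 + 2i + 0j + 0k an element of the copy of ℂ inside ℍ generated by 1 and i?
Yes. The quaternion 4 + 2i has j- and k-coefficients y = z = 0, so it lies in the complex subalgebra spanned by 1 and i.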